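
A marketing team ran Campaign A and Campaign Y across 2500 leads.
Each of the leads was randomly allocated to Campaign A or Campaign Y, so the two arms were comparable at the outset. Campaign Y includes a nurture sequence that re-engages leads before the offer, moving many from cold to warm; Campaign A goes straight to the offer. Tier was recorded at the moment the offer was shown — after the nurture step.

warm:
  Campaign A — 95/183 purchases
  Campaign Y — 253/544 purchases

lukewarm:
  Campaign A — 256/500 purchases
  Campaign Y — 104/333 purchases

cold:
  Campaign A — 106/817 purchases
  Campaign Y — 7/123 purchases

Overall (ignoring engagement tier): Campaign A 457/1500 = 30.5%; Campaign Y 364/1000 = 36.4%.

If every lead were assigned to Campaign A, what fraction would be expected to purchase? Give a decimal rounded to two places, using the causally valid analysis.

0.30

The stratified and pooled comparisons disagree (Campaign A wins within each engagement tier; Campaign Y wins overall), so the answer turns on the causal role of engagement tier.
The distribution of engagement tier is itself part of what the campaign does — it is an intermediate outcome. Holding it fixed would remove that part of the effect; the total effect is the pooled difference.
So P(outcome | do(Campaign A)) is just the pooled rate for Campaign A: 457/1500 = 0.305.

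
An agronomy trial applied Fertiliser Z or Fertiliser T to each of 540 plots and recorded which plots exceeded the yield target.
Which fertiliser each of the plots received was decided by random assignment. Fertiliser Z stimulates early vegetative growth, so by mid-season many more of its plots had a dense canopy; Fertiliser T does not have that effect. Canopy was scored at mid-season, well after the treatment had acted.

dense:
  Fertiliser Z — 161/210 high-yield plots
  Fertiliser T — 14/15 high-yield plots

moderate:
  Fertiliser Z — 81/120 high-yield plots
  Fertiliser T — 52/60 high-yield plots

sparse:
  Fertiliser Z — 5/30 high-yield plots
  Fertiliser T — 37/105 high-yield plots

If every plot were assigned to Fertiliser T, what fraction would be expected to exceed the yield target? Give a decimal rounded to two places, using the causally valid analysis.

0.57

Within every mid-season canopy level Fertiliser T has the higher rate, yet pooled Fertiliser Z does — Simpson's reversal.
Mid-season canopy is downstream of the fertiliser. One should not condition on a consequence of treatment, so the overall rates are the right comparison.
So P(outcome | do(Fertiliser T)) is just the pooled rate for Fertiliser T: 103/180 = 0.572.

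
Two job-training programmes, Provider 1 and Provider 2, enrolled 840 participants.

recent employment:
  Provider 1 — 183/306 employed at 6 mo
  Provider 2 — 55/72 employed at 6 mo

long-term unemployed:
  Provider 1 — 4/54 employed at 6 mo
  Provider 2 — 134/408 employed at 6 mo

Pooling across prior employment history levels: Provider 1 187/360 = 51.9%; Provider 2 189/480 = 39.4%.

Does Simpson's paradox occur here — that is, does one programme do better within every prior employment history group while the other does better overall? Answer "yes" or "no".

yes

Within each prior employment history level (recent employment 59.8% vs 76.4%; long-term unemployed 7.4% vs 32.8%), Provider 2 has the higher rate every time. Pooled: 51.9% vs 39.4% — Provider 1 has the higher rate overall. The two comparisons disagree.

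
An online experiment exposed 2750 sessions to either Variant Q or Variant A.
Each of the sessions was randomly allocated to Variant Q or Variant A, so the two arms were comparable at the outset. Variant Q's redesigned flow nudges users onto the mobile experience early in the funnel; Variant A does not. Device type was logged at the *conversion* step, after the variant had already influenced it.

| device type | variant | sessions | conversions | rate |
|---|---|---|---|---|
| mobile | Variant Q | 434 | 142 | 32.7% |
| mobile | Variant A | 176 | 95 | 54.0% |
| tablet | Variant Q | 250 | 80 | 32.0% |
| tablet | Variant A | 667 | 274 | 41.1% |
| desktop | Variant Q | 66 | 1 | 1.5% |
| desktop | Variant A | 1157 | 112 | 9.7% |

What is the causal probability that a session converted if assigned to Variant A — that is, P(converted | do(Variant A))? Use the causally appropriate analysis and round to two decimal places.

0.24

Device type is recorded after the variant and is itself shifted by it — it sits on the causal path from variant to outcome. Conditioning on a mediator would strip out part of the effect we want; the pooled comparison gives the total causal effect.
So P(outcome | do(Variant A)) is just the pooled rate for Variant A: 481/2000 = 0.240.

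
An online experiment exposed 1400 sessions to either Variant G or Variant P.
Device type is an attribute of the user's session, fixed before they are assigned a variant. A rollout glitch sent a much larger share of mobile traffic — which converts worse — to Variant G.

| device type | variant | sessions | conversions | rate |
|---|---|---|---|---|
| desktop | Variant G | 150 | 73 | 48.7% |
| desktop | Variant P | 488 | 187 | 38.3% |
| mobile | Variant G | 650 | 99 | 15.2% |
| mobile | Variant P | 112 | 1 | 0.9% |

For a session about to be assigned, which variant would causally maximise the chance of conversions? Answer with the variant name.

Nothing the variant does changes device type; the imbalance is an allocation artefact. With device type also predicting the outcome, the pooled figure is confounded, and the within-stratum comparison is the causal one.
Within each level — desktop: 48.7% vs 38.3%; mobile: 15.2% vs 0.9% — Variant G is higher every time.

Variant G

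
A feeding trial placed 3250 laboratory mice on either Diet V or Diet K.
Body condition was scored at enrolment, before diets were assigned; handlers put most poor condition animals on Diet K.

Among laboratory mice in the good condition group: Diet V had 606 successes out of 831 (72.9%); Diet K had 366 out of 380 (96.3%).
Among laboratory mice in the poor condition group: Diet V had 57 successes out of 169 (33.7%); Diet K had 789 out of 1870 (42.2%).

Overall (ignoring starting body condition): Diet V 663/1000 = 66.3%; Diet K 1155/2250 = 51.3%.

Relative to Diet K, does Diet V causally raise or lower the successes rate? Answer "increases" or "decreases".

decreases

The stratified and pooled comparisons disagree (Diet K wins within each starting body condition; Diet V wins overall), so the answer turns on the causal role of starting body condition.
Nothing the diet does changes starting body condition; the imbalance is an allocation artefact. With starting body condition also predicting the outcome, the pooled figure is confounded, and the within-stratum comparison is the causal one.
Within each level — good condition: 72.9% vs 96.3%; poor condition: 33.7% vs 42.2% — Diet K is higher every time.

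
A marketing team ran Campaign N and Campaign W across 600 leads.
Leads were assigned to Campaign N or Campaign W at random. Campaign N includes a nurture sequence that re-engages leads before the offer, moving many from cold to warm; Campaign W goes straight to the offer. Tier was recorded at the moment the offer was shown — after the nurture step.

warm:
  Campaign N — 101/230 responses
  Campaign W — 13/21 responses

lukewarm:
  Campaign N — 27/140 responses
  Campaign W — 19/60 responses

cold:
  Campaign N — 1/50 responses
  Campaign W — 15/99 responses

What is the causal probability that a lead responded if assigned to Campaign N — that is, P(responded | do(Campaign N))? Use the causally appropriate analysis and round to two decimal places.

Campaign W is higher inside every engagement tier stratum but Campaign N is higher in aggregate. Whether to stratify depends on how engagement tier relates to the campaign.
Engagement tier here is a post-treatment variable shaped by the campaign; conditioning on it would introduce bias rather than remove it. The overall comparison is the causal one.
So P(outcome | do(Campaign N)) is just the pooled rate for Campaign N: 129/420 = 0.307.

0.31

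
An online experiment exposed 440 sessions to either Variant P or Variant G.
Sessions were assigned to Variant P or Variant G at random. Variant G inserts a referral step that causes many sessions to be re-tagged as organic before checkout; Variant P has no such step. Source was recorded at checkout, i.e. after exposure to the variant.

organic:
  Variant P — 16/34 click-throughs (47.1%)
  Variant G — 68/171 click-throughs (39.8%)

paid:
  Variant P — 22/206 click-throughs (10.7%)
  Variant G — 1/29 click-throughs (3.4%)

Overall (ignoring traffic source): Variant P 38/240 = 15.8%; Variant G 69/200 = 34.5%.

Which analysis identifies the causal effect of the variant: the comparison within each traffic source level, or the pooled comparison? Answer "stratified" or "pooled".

pooled

Stratifying would compare variants among sessions the variants themselves sorted into traffic source groups — a form of selection on an intermediate. The unconditioned pooled rates give the total causal effect.
Pooled: Variant P 15.8% vs Variant G 34.5%; Variant G is higher overall.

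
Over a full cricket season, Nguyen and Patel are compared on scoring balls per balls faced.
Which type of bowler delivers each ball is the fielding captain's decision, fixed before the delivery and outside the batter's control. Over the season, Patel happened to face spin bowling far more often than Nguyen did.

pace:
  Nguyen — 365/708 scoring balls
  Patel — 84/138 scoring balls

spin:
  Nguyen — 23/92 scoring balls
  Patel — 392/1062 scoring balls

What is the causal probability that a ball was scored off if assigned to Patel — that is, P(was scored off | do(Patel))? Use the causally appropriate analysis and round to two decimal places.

0.47

Patel is higher inside every bowling type stratum but Nguyen is higher in aggregate. Whether to stratify depends on how bowling type relates to the player.
Bowling type differs across players for reasons unrelated to any effect of the player itself, and it separately predicts the outcome — a classic confounder. We must compare within bowling type levels.
Standardising Patel to the population bowling type mix: 0.423·84/138 + 0.577·392/1062 = 0.470.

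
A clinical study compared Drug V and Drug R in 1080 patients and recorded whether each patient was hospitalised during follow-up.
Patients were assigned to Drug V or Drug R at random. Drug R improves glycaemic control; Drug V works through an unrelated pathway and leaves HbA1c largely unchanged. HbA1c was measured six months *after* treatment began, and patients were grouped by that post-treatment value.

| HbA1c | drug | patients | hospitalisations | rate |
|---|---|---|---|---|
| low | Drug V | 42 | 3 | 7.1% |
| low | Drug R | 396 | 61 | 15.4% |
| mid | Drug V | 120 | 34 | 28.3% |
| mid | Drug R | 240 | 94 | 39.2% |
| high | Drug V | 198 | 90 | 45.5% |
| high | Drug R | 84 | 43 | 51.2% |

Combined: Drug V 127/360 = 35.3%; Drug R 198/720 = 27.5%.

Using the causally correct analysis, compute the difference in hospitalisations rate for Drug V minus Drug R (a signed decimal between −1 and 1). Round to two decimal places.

HbA1c lies on the pathway drug → HbA1c → outcome, so adjusting for it blocks the indirect effect. For the total causal effect of drug, use the unadjusted pooled rates.
The causal difference is the pooled difference: 0.353 − 0.275 = +0.078.

+0.08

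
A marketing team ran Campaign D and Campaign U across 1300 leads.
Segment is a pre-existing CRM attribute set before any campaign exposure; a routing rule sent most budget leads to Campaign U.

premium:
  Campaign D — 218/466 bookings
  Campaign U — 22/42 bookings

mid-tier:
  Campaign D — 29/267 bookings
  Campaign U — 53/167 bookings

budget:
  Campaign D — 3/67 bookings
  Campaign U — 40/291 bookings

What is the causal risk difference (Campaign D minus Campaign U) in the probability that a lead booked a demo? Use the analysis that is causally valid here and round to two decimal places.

The customer segment-specific comparison favours Campaign U throughout, but the pooled figures favour Campaign D. The question is whether to condition on customer segment.
Nothing the campaign does changes customer segment; the imbalance is an allocation artefact. With customer segment also predicting the outcome, the pooled figure is confounded, and the within-stratum comparison is the causal one.
Adjusting over the population distribution of customer segment: 0.391·(0.468−0.524) + 0.334·(0.109−0.317) + 0.275·(0.045−0.137) = -0.117.

-0.12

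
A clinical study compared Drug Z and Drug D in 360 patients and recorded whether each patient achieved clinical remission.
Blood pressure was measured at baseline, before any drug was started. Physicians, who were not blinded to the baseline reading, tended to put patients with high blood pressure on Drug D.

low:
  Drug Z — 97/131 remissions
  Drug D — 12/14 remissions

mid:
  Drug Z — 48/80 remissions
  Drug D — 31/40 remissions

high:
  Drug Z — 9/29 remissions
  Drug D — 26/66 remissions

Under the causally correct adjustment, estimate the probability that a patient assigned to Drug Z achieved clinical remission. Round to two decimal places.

0.58

Since blood pressure is a pre-existing factor (not a product of the drug) and it affects the outcome on its own, it is a confounder. The stratified rates, not the pooled rate, identify the causal effect.
Standardising Drug Z to the population blood pressure mix: 0.403·97/131 + 0.333·48/80 + 0.264·9/29 = 0.580.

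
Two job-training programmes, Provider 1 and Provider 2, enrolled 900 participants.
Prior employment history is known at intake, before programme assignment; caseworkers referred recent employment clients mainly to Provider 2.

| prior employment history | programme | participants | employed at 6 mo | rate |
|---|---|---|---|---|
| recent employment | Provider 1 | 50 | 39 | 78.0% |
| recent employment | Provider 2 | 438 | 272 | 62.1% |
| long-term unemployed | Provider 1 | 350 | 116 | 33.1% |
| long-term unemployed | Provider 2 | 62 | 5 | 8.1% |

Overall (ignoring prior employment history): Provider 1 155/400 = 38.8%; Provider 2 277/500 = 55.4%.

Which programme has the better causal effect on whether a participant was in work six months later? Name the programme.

The stratified and pooled comparisons disagree (Provider 1 wins within each prior employment history; Provider 2 wins overall), so the answer turns on the causal role of prior employment history.
Prior employment history satisfies the back-door criterion: it is not a descendant of the programme, and it blocks the spurious path from programme to outcome. Adjusting for it (i.e., using the within-prior employment history rates) gives the causal effect.
Within each level — recent employment: 78.0% vs 62.1%; long-term unemployed: 33.1% vs 8.1% — Provider 1 is higher every time.

Provider 1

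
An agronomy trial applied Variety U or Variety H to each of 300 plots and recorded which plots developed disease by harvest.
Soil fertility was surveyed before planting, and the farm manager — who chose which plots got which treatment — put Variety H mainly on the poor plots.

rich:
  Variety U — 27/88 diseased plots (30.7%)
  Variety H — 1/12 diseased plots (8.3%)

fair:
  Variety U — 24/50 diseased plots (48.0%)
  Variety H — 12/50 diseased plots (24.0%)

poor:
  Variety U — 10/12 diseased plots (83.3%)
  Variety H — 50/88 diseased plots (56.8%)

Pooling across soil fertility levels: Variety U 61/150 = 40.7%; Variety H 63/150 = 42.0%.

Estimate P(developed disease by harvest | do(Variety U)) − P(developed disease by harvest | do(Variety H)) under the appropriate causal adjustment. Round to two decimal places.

Soil fertility is set before the variety has any effect — it is not caused by the variety — and it independently drives the outcome. That makes it a confounder, so the causal comparison is within soil fertility levels.
Adjusting over the population distribution of soil fertility: 0.333·(0.307−0.083) + 0.333·(0.480−0.240) + 0.333·(0.833−0.568) = +0.243.

+0.24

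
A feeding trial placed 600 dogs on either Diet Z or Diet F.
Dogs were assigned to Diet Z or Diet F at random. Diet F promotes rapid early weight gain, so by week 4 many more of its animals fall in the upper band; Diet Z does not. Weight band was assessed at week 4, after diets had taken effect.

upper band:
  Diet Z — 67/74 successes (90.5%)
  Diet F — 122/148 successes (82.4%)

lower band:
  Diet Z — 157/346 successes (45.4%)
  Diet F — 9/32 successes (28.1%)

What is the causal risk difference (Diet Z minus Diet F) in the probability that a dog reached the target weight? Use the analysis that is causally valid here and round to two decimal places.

Within every week-4 weight band level Diet Z has the higher rate, yet pooled Diet F does — Simpson's reversal.
The distribution of week-4 weight band is itself part of what the diet does — it is an intermediate outcome. Holding it fixed would remove that part of the effect; the total effect is the pooled difference.
The causal difference is the pooled difference: 0.533 − 0.728 = -0.194.

-0.19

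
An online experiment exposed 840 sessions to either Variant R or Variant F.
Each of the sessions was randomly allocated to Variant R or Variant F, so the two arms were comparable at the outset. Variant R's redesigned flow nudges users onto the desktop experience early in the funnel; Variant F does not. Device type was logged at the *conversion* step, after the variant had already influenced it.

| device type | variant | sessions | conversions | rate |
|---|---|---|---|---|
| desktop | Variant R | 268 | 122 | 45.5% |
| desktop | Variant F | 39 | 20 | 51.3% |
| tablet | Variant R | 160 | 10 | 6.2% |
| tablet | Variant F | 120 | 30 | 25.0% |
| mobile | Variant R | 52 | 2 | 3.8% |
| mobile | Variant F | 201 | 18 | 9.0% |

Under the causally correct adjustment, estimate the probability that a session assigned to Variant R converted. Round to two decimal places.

0.28

Because the variant influences device type, device type is a post-treatment mediator, not a confounder. Stratifying on it would bias the estimate; the causal effect is the crude pooled difference.
So P(outcome | do(Variant R)) is just the pooled rate for Variant R: 134/480 = 0.279.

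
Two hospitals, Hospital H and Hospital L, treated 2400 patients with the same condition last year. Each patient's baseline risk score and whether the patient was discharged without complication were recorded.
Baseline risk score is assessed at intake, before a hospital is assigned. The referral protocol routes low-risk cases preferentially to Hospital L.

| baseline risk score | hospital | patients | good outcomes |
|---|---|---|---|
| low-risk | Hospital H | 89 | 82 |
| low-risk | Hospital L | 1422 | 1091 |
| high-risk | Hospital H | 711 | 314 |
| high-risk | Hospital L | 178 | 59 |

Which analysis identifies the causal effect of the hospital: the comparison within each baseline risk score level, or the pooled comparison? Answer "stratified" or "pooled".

stratified

Within every baseline risk score level Hospital H has the higher rate, yet pooled Hospital L does — Simpson's reversal.
Here baseline risk score is a common cause — it drives both which hospital a case falls under and the outcome. The crude comparison mixes populations; the stratum-specific rates are the causally relevant ones.
Within each level — low-risk: 92.1% vs 76.7%; high-risk: 44.2% vs 33.1% — Hospital H is higher every time.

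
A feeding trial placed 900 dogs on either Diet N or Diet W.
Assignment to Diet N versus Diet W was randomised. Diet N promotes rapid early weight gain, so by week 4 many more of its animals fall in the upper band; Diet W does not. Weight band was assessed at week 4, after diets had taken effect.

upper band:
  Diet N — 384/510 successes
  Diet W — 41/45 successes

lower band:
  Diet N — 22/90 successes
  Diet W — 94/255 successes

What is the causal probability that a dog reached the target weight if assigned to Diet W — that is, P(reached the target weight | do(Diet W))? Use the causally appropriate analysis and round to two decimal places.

0.45

Week-4 weight band here is a post-treatment variable shaped by the diet; conditioning on it would introduce bias rather than remove it. The overall comparison is the causal one.
So P(outcome | do(Diet W)) is just the pooled rate for Diet W: 135/300 = 0.450.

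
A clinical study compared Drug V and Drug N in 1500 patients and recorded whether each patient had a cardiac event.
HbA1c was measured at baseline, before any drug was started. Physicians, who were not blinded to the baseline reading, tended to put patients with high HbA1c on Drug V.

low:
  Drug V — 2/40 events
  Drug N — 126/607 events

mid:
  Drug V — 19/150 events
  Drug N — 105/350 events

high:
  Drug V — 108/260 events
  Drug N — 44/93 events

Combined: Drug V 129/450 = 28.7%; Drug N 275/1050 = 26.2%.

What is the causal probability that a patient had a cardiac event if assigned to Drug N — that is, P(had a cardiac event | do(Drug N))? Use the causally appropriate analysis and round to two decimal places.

0.30

The imbalance in HbA1c arose from how patients were allocated, not from anything the drug did; and HbA1c independently affects the outcome. The pooled gap is confounded — condition on HbA1c.
Standardising Drug N to the population HbA1c mix: 0.431·126/607 + 0.333·105/350 + 0.235·44/93 = 0.301.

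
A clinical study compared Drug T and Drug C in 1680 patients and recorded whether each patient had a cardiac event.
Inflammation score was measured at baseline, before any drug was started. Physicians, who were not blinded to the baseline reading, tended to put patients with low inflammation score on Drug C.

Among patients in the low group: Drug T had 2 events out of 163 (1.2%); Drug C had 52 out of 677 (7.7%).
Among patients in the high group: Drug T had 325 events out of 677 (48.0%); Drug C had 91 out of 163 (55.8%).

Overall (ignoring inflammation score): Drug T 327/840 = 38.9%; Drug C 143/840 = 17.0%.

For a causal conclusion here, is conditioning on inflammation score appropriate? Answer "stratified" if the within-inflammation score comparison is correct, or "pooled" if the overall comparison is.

Nothing the drug does changes inflammation score; the imbalance is an allocation artefact. With inflammation score also predicting the outcome, the pooled figure is confounded, and the within-stratum comparison is the causal one.
Within each level — low: 1.2% vs 7.7%; high: 48.0% vs 55.8% — Drug T is lower every time.

stratified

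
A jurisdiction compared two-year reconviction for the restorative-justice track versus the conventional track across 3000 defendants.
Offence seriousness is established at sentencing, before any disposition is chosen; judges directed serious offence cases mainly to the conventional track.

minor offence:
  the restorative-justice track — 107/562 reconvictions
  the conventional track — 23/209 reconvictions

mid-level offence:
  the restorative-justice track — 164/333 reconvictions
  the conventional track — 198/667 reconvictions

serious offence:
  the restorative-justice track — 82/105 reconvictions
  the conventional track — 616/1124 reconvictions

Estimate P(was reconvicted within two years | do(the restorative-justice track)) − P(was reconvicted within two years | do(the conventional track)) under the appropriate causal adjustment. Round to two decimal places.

+0.18

Within every offence seriousness level the conventional track has the lower rate, yet pooled the restorative-justice track does — Simpson's reversal.
Since offence seriousness is a pre-existing factor (not a product of the disposition) and it affects the outcome on its own, it is a confounder. The stratified rates, not the pooled rate, identify the causal effect.
Adjusting over the population distribution of offence seriousness: 0.257·(0.190−0.110) + 0.333·(0.492−0.297) + 0.410·(0.781−0.548) = +0.181.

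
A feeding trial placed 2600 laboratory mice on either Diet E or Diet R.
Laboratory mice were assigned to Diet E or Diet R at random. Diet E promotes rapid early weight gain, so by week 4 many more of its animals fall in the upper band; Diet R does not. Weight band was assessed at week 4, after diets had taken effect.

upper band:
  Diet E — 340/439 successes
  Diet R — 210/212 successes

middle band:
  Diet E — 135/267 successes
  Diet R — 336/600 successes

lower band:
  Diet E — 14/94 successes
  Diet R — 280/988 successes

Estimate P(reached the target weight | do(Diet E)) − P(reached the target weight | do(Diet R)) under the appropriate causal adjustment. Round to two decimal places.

Week-4 weight band lies on the pathway diet → week-4 weight band → outcome, so adjusting for it blocks the indirect effect. For the total causal effect of diet, use the unadjusted pooled rates.
The causal difference is the pooled difference: 0.611 − 0.459 = +0.152.

+0.15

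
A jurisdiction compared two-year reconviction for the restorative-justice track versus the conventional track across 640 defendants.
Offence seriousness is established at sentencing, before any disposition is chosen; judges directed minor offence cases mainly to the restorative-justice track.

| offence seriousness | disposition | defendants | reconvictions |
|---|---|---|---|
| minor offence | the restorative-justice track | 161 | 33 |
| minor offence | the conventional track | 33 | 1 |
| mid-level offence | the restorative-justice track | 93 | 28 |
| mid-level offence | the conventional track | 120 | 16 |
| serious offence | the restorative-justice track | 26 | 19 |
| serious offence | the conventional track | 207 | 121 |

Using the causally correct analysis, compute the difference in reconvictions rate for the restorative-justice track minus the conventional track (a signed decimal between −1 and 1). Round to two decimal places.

the conventional track is lower inside every offence seriousness stratum but the restorative-justice track is lower in aggregate. Whether to stratify depends on how offence seriousness relates to the disposition.
Since offence seriousness is a pre-existing factor (not a product of the disposition) and it affects the outcome on its own, it is a confounder. The stratified rates, not the pooled rate, identify the causal effect.
Adjusting over the population distribution of offence seriousness: 0.303·(0.205−0.030) + 0.333·(0.301−0.133) + 0.364·(0.731−0.585) = +0.162.

+0.16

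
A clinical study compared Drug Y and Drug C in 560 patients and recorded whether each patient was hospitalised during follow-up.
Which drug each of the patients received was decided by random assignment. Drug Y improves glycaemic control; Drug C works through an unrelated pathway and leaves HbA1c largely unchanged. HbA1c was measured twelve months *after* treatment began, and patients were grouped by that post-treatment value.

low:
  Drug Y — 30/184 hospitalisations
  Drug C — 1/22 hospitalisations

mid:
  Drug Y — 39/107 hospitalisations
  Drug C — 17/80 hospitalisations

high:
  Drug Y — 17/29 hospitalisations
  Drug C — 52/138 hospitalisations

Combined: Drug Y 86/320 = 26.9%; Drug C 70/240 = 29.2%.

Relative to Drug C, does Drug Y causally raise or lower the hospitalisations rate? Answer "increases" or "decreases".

Drug C is lower inside every HbA1c stratum but Drug Y is lower in aggregate. Whether to stratify depends on how HbA1c relates to the drug.
HbA1c is recorded after the drug and is itself shifted by it — it sits on the causal path from drug to outcome. Conditioning on a mediator would strip out part of the effect we want; the pooled comparison gives the total causal effect.
Pooled: Drug Y 26.9% vs Drug C 29.2%; Drug Y is lower overall.

decreases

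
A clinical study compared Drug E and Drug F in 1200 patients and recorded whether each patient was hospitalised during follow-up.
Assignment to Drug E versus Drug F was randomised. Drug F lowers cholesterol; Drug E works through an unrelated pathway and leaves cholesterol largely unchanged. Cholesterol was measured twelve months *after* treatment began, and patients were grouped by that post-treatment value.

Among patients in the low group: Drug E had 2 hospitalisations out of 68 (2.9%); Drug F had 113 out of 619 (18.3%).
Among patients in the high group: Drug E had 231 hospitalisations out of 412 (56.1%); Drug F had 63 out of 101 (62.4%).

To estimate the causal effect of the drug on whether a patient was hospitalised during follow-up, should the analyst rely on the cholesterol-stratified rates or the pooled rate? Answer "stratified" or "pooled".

pooled

Within every cholesterol level Drug E has the lower rate, yet pooled Drug F does — Simpson's reversal.
Cholesterol is downstream of the drug. One should not condition on a consequence of treatment, so the overall rates are the right comparison.
Pooled: Drug E 48.5% vs Drug F 24.4%; Drug F is lower overall.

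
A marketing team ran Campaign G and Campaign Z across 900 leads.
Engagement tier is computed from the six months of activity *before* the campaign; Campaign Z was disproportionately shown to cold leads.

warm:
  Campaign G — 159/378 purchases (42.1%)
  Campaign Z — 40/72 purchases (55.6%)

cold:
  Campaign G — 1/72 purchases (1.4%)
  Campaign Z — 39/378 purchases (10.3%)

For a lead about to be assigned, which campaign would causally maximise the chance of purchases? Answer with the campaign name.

The engagement tier-specific comparison favours Campaign Z throughout, but the pooled figures favour Campaign G. The question is whether to condition on engagement tier.
Engagement tier differs across campaigns for reasons unrelated to any effect of the campaign itself, and it separately predicts the outcome — a classic confounder. We must compare within engagement tier levels.
Within each level — warm: 42.1% vs 55.6%; cold: 1.4% vs 10.3% — Campaign Z is higher every time.

Campaign Z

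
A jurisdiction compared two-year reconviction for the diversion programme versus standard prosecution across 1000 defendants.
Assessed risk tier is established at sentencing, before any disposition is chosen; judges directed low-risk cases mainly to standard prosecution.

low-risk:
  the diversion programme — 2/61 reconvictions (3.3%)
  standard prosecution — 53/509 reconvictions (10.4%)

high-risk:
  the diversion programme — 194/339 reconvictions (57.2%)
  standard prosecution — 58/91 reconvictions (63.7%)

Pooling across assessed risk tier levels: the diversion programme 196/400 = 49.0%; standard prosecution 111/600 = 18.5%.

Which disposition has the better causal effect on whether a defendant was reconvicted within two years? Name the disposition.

Since assessed risk tier is a pre-existing factor (not a product of the disposition) and it affects the outcome on its own, it is a confounder. The stratified rates, not the pooled rate, identify the causal effect.
Within each level — low-risk: 3.3% vs 10.4%; high-risk: 57.2% vs 63.7% — the diversion programme is lower every time.

the diversion programme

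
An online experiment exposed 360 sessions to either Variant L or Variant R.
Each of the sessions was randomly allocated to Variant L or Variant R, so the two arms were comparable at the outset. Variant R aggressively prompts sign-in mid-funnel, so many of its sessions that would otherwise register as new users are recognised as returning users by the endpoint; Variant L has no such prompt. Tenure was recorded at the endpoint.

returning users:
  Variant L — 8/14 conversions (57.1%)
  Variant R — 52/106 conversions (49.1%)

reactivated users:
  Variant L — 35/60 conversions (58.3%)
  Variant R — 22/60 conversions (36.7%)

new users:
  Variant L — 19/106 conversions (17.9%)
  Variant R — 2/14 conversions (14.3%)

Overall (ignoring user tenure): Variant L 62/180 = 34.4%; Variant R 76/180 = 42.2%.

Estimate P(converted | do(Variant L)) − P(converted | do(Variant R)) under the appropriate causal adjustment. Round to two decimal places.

User tenure is recorded after the variant and is itself shifted by it — it sits on the causal path from variant to outcome. Conditioning on a mediator would strip out part of the effect we want; the pooled comparison gives the total causal effect.
The causal difference is the pooled difference: 0.344 − 0.422 = -0.078.

-0.08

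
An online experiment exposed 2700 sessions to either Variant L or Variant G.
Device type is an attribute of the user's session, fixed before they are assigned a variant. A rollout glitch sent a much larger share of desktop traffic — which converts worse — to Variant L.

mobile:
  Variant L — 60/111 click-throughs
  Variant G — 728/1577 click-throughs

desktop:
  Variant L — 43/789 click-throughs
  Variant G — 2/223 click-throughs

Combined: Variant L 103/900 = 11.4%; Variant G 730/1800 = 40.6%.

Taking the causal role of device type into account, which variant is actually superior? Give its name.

Variant L

Since device type is a pre-existing factor (not a product of the variant) and it affects the outcome on its own, it is a confounder. The stratified rates, not the pooled rate, identify the causal effect.
Within each level — mobile: 54.1% vs 46.2%; desktop: 5.4% vs 0.9% — Variant L is higher every time.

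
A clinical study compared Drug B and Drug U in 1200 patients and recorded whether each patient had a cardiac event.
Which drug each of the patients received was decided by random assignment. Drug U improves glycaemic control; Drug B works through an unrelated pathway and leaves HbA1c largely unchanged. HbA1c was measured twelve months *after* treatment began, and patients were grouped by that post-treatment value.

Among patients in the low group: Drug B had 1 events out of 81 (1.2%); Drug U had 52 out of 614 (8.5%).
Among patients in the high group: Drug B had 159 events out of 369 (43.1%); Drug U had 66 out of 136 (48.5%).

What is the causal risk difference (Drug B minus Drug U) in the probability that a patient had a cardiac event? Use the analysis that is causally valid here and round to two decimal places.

+0.20

The HbA1c-specific comparison favours Drug B throughout, but the pooled figures favour Drug U. The question is whether to condition on HbA1c.
Because the drug influences HbA1c, HbA1c is a post-treatment mediator, not a confounder. Stratifying on it would bias the estimate; the causal effect is the crude pooled difference.
The causal difference is the pooled difference: 0.356 − 0.157 = +0.198.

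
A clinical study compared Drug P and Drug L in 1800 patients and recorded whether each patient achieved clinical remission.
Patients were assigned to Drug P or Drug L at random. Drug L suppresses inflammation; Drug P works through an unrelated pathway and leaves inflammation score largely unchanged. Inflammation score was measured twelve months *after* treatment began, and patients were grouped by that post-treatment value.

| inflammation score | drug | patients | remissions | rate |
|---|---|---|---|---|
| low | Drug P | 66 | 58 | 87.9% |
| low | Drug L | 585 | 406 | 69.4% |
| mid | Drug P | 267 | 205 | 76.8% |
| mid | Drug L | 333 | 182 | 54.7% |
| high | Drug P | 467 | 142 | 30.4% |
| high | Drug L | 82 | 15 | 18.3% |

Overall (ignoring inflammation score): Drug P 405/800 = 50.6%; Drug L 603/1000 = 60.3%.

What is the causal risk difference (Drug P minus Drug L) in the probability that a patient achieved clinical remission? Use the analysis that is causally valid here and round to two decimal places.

-0.10

Because the drug influences inflammation score, inflammation score is a post-treatment mediator, not a confounder. Stratifying on it would bias the estimate; the causal effect is the crude pooled difference.
The causal difference is the pooled difference: 0.506 − 0.603 = -0.097.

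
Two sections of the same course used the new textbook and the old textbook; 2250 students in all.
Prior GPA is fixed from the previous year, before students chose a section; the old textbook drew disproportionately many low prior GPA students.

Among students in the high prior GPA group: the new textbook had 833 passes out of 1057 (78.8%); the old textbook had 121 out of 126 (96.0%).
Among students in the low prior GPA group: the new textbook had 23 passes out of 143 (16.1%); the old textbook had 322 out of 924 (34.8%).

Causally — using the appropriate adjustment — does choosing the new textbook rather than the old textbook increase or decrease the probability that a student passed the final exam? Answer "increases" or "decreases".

The prior GPA band-specific comparison favours the old textbook throughout, but the pooled figures favour the new textbook. The question is whether to condition on prior GPA band.
Prior GPA band is set before the teaching method has any effect — it is not caused by the teaching method — and it independently drives the outcome. That makes it a confounder, so the causal comparison is within prior GPA band levels.
Within each level — high prior GPA: 78.8% vs 96.0%; low prior GPA: 16.1% vs 34.8% — the old textbook is higher every time.

decreases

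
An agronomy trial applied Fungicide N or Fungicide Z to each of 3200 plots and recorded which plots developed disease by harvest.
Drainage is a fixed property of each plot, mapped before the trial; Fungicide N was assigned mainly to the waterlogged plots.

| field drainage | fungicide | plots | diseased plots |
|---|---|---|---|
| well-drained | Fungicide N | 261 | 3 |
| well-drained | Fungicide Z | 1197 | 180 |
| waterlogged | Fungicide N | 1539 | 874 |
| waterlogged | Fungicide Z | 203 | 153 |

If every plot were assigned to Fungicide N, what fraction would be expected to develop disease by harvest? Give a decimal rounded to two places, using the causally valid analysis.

0.31

Nothing the fungicide does changes field drainage; the imbalance is an allocation artefact. With field drainage also predicting the outcome, the pooled figure is confounded, and the within-stratum comparison is the causal one.
Standardising Fungicide N to the population field drainage mix: 0.456·3/261 + 0.544·874/1539 = 0.314.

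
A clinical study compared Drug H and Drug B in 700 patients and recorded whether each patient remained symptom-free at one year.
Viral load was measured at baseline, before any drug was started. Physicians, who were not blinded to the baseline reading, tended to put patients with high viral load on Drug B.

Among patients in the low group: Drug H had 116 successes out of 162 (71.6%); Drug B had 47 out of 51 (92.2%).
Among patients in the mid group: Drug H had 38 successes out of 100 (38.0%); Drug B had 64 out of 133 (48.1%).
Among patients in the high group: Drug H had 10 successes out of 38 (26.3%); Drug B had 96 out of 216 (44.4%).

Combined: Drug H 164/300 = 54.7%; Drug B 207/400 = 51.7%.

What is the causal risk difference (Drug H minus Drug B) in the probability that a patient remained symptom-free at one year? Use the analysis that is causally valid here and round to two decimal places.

-0.16

Viral load is set before the drug has any effect — it is not caused by the drug — and it independently drives the outcome. That makes it a confounder, so the causal comparison is within viral load levels.
Adjusting over the population distribution of viral load: 0.304·(0.716−0.922) + 0.333·(0.380−0.481) + 0.363·(0.263−0.444) = -0.162.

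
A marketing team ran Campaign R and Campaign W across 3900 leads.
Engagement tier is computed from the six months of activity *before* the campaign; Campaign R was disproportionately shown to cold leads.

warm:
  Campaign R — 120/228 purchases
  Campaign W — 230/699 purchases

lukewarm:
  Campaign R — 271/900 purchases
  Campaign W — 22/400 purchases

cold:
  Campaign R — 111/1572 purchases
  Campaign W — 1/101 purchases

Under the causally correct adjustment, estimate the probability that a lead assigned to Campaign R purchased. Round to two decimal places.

Within every engagement tier level Campaign R has the higher rate, yet pooled Campaign W does — Simpson's reversal.
Since engagement tier is a pre-existing factor (not a product of the campaign) and it affects the outcome on its own, it is a confounder. The stratified rates, not the pooled rate, identify the causal effect.
Standardising Campaign R to the population engagement tier mix: 0.238·120/228 + 0.333·271/900 + 0.429·111/1572 = 0.256.

0.26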